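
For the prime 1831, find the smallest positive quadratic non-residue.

(2/1831) = +1, so 2 is a residue.
(3/1831) = −1, so 3 is the smallest positive non-residue mod 1831.

3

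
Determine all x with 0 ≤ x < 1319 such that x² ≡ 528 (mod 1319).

Since 1319 ≡ 3 (mod 4), a square root of 528 is 528^((1319+1)/4) = 528^330 mod 1319.
Repeated squaring: 528^2≡475, 528^4≡76, 528^8≡500, 528^16≡709, 528^32≡142, 528^64≡379, 528^128≡1189, 528^256≡1072 (mod 1319).
528^330 = 528^(256+64+8+2) ≡ 242 (mod 1319).
Check: 242² = 58564 ≡ 528 (mod 1319). The two roots are 242 and 1077.

242, 1077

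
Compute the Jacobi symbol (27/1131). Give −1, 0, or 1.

0

Reciprocity: 27 ≡ 3 and 1131 ≡ 3 (mod 4), so (27/1131) = −(1131/27).
Reduce top mod 27: now compute (24/27).
Pull out 2^3: since 27 ≡ 3 (mod 8), (2/27) = -1, so (2/27)^3 = -1.
Reciprocity: 3 ≡ 3 and 27 ≡ 3 (mod 4), so (3/27) = −(27/3).
Reduce top mod 3: now compute (0/3).
Top reduces to 0: gcd > 1, so the symbol is 0.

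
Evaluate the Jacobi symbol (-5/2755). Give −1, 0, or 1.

First reduce: -5 ≡ 2750 (mod 2755).
Pull out 2: since 2755 ≡ 3 (mod 8), (2/2755) = -1.
Reciprocity: 1375 ≡ 3 and 2755 ≡ 3 (mod 4), so (1375/2755) = −(2755/1375).
Reduce top mod 1375: now compute (5/1375).
Reciprocity: 5 ≡ 1 and 1375 ≡ 3 (mod 4), so (5/1375) = +(1375/5).
Reduce top mod 5: now compute (0/5).
Top reduces to 0: gcd > 1, so the symbol is 0.

0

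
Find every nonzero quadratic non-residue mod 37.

2,5,6,8,13,14,15,17,18,19,20,22,23,24,29,31,32,35

Square k = 1,…,18 (k and 37−k give the same square):
1²=1, 2²=4, 3²=9, 4²=16, 5²=25, 6²=36, 7²≡12, 8²≡27, 9²≡7, 10²≡26, 11²≡10, 12²≡33, 13²≡21, 14²≡11, 15²≡3, 16²≡34, 17²≡30, 18²≡28 (mod 37).
The residues are {1, 3, 4, 7, 9, 10, 11, 12, 16, 21, 25, 26, 27, 28, 30, 33, 34, 36}; the non-residues are the remaining 18 nonzero classes.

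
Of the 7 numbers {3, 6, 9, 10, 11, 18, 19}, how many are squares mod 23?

(3/23) = +1 → QR.
(6/23) = +1 → QR.
(9/23) = +1 → QR.
(10/23) = -1 → non-residue.
(11/23) = -1 → non-residue.
(18/23) = +1 → QR.
(19/23) = -1 → non-residue.
Total quadratic residues among the 7: 4.

4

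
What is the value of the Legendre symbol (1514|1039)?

1

Euler's criterion: (1514/1039) ≡ 475^519 (mod 1039).
475^2 ≡ 162 (mod 1039)
475^4 ≡ 269 (mod 1039)
475^8 ≡ 670 (mod 1039)
475^16 ≡ 52 (mod 1039)
475^32 ≡ 626 (mod 1039)
475^64 ≡ 173 (mod 1039)
475^128 ≡ 837 (mod 1039)
475^256 ≡ 283 (mod 1039)
475^512 ≡ 86 (mod 1039)
475^519 = 475^(512+4+2+1) ≡ 1 (mod 1039).
Result is 1, so (1514/1039) = 1.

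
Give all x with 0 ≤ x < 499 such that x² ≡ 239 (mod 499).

85, 414

Since 499 ≡ 3 (mod 4), a square root of 239 is 239^((499+1)/4) = 239^125 mod 499.
Repeated squaring: 239^2≡235, 239^4≡335, 239^8≡449, 239^16≡5, 239^32≡25, 239^64≡126 (mod 499).
239^125 = 239^(64+32+16+8+4+1) ≡ 414 (mod 499).
Check: 414² = 171396 ≡ 239 (mod 499). The two roots are 85 and 414.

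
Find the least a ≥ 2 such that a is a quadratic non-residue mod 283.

(2/283) = −1, so 2 is the smallest positive non-residue mod 283.

2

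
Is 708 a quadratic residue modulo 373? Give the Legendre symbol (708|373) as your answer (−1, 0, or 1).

1

Euler's criterion: (708/373) ≡ 335^186 (mod 373).
335^2 ≡ 325 (mod 373)
335^4 ≡ 66 (mod 373)
335^8 ≡ 253 (mod 373)
335^16 ≡ 226 (mod 373)
335^32 ≡ 348 (mod 373)
335^64 ≡ 252 (mod 373)
335^128 ≡ 94 (mod 373)
335^186 = 335^(128+32+16+8+2) ≡ 1 (mod 373).
Result is 1, so (708/373) = 1.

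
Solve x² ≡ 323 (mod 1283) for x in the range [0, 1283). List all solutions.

Since 1283 ≡ 3 (mod 4), a square root of 323 is 323^((1283+1)/4) = 323^321 mod 1283.
Repeated squaring: 323^2≡406, 323^4≡612, 323^8≡1191, 323^16≡766, 323^32≡425, 323^64≡1005, 323^128≡304, 323^256≡40 (mod 1283).
323^321 = 323^(256+64+1) ≡ 640 (mod 1283).
Check: 640² = 409600 ≡ 323 (mod 1283). The two roots are 640 and 643.

640, 643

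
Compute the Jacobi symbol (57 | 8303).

Reciprocity: 57 ≡ 1 and 8303 ≡ 3 (mod 4), so (57/8303) = +(8303/57).
Reduce top mod 57: now compute (38/57).
Pull out 2: since 57 ≡ 1 (mod 8), (2/57) = +1.
Reciprocity: 19 ≡ 3 and 57 ≡ 1 (mod 4), so (19/57) = +(57/19).
Reduce top mod 19: now compute (0/19).
Top reduces to 0: gcd > 1, so the symbol is 0.

0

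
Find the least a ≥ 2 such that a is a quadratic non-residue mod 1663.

3

(2/1663) = +1, so 2 is a residue.
(3/1663) = −1, so 3 is the smallest positive non-residue mod 1663.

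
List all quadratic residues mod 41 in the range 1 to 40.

Square k = 1,…,20 (k and 41−k give the same square):
1²=1, 2²=4, 3²=9, 4²=16, 5²=25, 6²=36, 7²≡8, 8²≡23, 9²≡40, 10²≡18, 11²≡39, 12²≡21, 13²≡5, 14²≡32, 15²≡20, 16²≡10, 17²≡2, 18²≡37, 19²≡33, 20²≡31 (mod 41).
So the quadratic residues mod 41 are {1, 2, 4, 5, 8, 9, 10, 16, 18, 20, 21, 23, 25, 31, 32, 33, 36, 37, 39, 40}.

1 2 4 5 8 9 10 16 18 20 21 23 25 31 32 33 36 37 39 40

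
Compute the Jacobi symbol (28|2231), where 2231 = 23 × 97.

Pull out 2^2: since 2231 ≡ 7 (mod 8), (2/2231) = +1, so (2/2231)^2 = +1.
Reciprocity: 7 ≡ 3 and 2231 ≡ 3 (mod 4), so (7/2231) = −(2231/7).
Reduce top mod 7: now compute (5/7).
Reciprocity: 5 ≡ 1 and 7 ≡ 3 (mod 4), so (5/7) = +(7/5).
Reduce top mod 5: now compute (2/5).
Pull out 2: since 5 ≡ 5 (mod 8), (2/5) = -1.
Reached (1/5) = 1. Collecting the sign flips along the way, the symbol is +1.

1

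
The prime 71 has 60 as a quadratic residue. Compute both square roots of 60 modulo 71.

29, 42

Since 71 ≡ 3 (mod 4), a square root of 60 is 60^((71+1)/4) = 60^18 mod 71.
Repeated squaring: 60^2≡50, 60^4≡15, 60^8≡12, 60^16≡2 (mod 71).
60^18 = 60^(16+2) ≡ 29 (mod 71).
Check: 29² = 841 ≡ 60 (mod 71). The two roots are 29 and 42.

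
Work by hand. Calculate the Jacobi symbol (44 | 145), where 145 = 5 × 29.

Pull out 2^2: since 145 ≡ 1 (mod 8), (2/145) = +1, so (2/145)^2 = +1.
Reciprocity: 11 ≡ 3 and 145 ≡ 1 (mod 4), so (11/145) = +(145/11).
Reduce top mod 11: now compute (2/11).
Pull out 2: since 11 ≡ 3 (mod 8), (2/11) = -1.
Reached (1/11) = 1. Collecting the sign flips along the way, the symbol is -1.

-1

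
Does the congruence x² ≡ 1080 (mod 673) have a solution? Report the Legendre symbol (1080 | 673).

First reduce: 1080 ≡ 407 (mod 673).
Reciprocity: 407 ≡ 3 and 673 ≡ 1 (mod 4), so (407/673) = +(673/407).
Reduce top mod 407: now compute (266/407).
Pull out 2: since 407 ≡ 7 (mod 8), (2/407) = +1.
Reciprocity: 133 ≡ 1 and 407 ≡ 3 (mod 4), so (133/407) = +(407/133).
Reduce top mod 133: now compute (8/133).
Pull out 2^3: since 133 ≡ 5 (mod 8), (2/133) = -1, so (2/133)^3 = -1.
Reached (1/133) = 1. Collecting the sign flips along the way, the symbol is -1.

-1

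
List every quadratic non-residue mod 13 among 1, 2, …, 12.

Square k = 1,…,6 (k and 13−k give the same square):
1²=1, 2²=4, 3²=9, 4²≡3, 5²≡12, 6²≡10 (mod 13).
The residues are {1, 3, 4, 9, 10, 12}; the non-residues are the remaining 6 nonzero classes.

2 5 6 7 8 11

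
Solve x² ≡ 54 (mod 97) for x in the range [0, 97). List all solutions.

32, 65

97 ≡ 1 (mod 4), so we find a root by search.
Trying successive values, 32² = 1024 ≡ 54 (mod 97). The other root is 97 − 32 = 65.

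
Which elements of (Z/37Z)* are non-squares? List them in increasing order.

Square k = 1,…,18 (k and 37−k give the same square):
1²=1, 2²=4, 3²=9, 4²=16, 5²=25, 6²=36, 7²≡12, 8²≡27, 9²≡7, 10²≡26, 11²≡10, 12²≡33, 13²≡21, 14²≡11, 15²≡3, 16²≡34, 17²≡30, 18²≡28 (mod 37).
The residues are {1, 3, 4, 7, 9, 10, 11, 12, 16, 21, 25, 26, 27, 28, 30, 33, 34, 36}; the non-residues are the remaining 18 nonzero classes.

2,5,6,8,13,14,15,17,18,19,20,22,23,24,29,31,32,35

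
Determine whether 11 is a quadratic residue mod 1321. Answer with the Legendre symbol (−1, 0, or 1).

Reciprocity: 11 ≡ 3 and 1321 ≡ 1 (mod 4), so (11/1321) = +(1321/11).
Reduce top mod 11: now compute (1/11).
Reached (1/11) = 1. Collecting the sign flips along the way, the symbol is +1.

1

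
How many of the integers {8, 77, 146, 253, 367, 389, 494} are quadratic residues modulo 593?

4

(8/593) = +1 → QR.
(77/593) = +1 → QR.
(146/593) = +1 → QR.
(253/593) = -1 → non-residue.
(367/593) = +1 → QR.
(389/593) = -1 → non-residue.
(494/593) = -1 → non-residue.
Total quadratic residues among the 7: 4.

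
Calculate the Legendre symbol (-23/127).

1

First reduce: -23 ≡ 104 (mod 127).
Pull out 2^3: since 127 ≡ 7 (mod 8), (2/127) = +1, so (2/127)^3 = +1.
Reciprocity: 13 ≡ 1 and 127 ≡ 3 (mod 4), so (13/127) = +(127/13).
Reduce top mod 13: now compute (10/13).
Pull out 2: since 13 ≡ 5 (mod 8), (2/13) = -1.
Reciprocity: 5 ≡ 1 and 13 ≡ 1 (mod 4), so (5/13) = +(13/5).
Reduce top mod 5: now compute (3/5).
Reciprocity: 3 ≡ 3 and 5 ≡ 1 (mod 4), so (3/5) = +(5/3).
Reduce top mod 3: now compute (2/3).
Pull out 2: since 3 ≡ 3 (mod 8), (2/3) = -1.
Reached (1/3) = 1. Collecting the sign flips along the way, the symbol is +1.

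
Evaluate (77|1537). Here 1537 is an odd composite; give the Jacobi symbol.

Reciprocity: 77 ≡ 1 and 1537 ≡ 1 (mod 4), so (77/1537) = +(1537/77).
Reduce top mod 77: now compute (74/77).
Pull out 2: since 77 ≡ 5 (mod 8), (2/77) = -1.
Reciprocity: 37 ≡ 1 and 77 ≡ 1 (mod 4), so (37/77) = +(77/37).
Reduce top mod 37: now compute (3/37).
Reciprocity: 3 ≡ 3 and 37 ≡ 1 (mod 4), so (3/37) = +(37/3).
Reduce top mod 3: now compute (1/3).
Reached (1/3) = 1. Collecting the sign flips along the way, the symbol is -1.

-1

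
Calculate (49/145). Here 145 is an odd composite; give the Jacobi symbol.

Reciprocity: 49 ≡ 1 and 145 ≡ 1 (mod 4), so (49/145) = +(145/49).
Reduce top mod 49: now compute (47/49).
Reciprocity: 47 ≡ 3 and 49 ≡ 1 (mod 4), so (47/49) = +(49/47).
Reduce top mod 47: now compute (2/47).
Pull out 2: since 47 ≡ 7 (mod 8), (2/47) = +1.
Reached (1/47) = 1. Collecting the sign flips along the way, the symbol is +1.

1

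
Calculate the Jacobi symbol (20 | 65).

0

Pull out 2^2: since 65 ≡ 1 (mod 8), (2/65) = +1, so (2/65)^2 = +1.
Reciprocity: 5 ≡ 1 and 65 ≡ 1 (mod 4), so (5/65) = +(65/5).
Reduce top mod 5: now compute (0/5).
Top reduces to 0: gcd > 1, so the symbol is 0.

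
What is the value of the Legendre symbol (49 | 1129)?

1

Reciprocity: 49 ≡ 1 and 1129 ≡ 1 (mod 4), so (49/1129) = +(1129/49).
Reduce top mod 49: now compute (2/49).
Pull out 2: since 49 ≡ 1 (mod 8), (2/49) = +1.
Reached (1/49) = 1. Collecting the sign flips along the way, the symbol is +1.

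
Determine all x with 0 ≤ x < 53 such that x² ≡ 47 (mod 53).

10, 43

53 ≡ 1 (mod 4), so we find a root by search.
Trying successive values, 10² = 100 ≡ 47 (mod 53). The other root is 53 − 10 = 43.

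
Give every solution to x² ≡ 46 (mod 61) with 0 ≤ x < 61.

61 ≡ 1 (mod 4), so we find a root by search.
Trying successive values, 30² = 900 ≡ 46 (mod 61). The other root is 61 − 30 = 31.

30, 31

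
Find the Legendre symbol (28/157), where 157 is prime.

Pull out 2^2: since 157 ≡ 5 (mod 8), (2/157) = -1, so (2/157)^2 = +1.
Reciprocity: 7 ≡ 3 and 157 ≡ 1 (mod 4), so (7/157) = +(157/7).
Reduce top mod 7: now compute (3/7).
Reciprocity: 3 ≡ 3 and 7 ≡ 3 (mod 4), so (3/7) = −(7/3).
Reduce top mod 3: now compute (1/3).
Reached (1/3) = 1. Collecting the sign flips along the way, the symbol is -1.

-1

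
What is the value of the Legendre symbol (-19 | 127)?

First reduce: -19 ≡ 108 (mod 127).
Pull out 2^2: since 127 ≡ 7 (mod 8), (2/127) = +1, so (2/127)^2 = +1.
Reciprocity: 27 ≡ 3 and 127 ≡ 3 (mod 4), so (27/127) = −(127/27).
Reduce top mod 27: now compute (19/27).
Reciprocity: 19 ≡ 3 and 27 ≡ 3 (mod 4), so (19/27) = −(27/19).
Reduce top mod 19: now compute (8/19).
Pull out 2^3: since 19 ≡ 3 (mod 8), (2/19) = -1, so (2/19)^3 = -1.
Reached (1/19) = 1. Collecting the sign flips along the way, the symbol is -1.

-1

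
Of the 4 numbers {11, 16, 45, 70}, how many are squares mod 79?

(11/79) = +1 → QR.
(16/79) = +1 → QR.
(45/79) = +1 → QR.
(70/79) = -1 → non-residue.
Total quadratic residues among the 4: 3.

3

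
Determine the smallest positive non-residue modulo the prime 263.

(2/263) = +1, so 2 is a residue.
(3/263) = +1, so 3 is a residue.
(4/263) = +1, so 4 is a residue.
(5/263) = −1, so 5 is the smallest positive non-residue mod 263.

5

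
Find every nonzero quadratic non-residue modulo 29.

2,3,8,10,11,12,14,15,17,18,19,21,26,27

Square k = 1,…,14 (k and 29−k give the same square):
1²=1, 2²=4, 3²=9, 4²=16, 5²=25, 6²≡7, 7²≡20, 8²≡6, 9²≡23, 10²≡13, 11²≡5, 12²≡28, 13²≡24, 14²≡22 (mod 29).
The residues are {1, 4, 5, 6, 7, 9, 13, 16, 20, 22, 23, 24, 25, 28}; the non-residues are the remaining 14 nonzero classes.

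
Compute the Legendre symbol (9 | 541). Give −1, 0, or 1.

1

Reciprocity: 9 ≡ 1 and 541 ≡ 1 (mod 4), so (9/541) = +(541/9).
Reduce top mod 9: now compute (1/9).
Reached (1/9) = 1. Collecting the sign flips along the way, the symbol is +1.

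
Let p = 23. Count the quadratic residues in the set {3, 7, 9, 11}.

(3/23) = +1 → QR.
(7/23) = -1 → non-residue.
(9/23) = +1 → QR.
(11/23) = -1 → non-residue.
Total quadratic residues among the 4: 2.

2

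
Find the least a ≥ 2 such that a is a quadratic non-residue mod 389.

2

(2/389) = −1, so 2 is the smallest positive non-residue mod 389.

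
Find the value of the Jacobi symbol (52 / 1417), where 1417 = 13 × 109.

0

Pull out 2^2: since 1417 ≡ 1 (mod 8), (2/1417) = +1, so (2/1417)^2 = +1.
Reciprocity: 13 ≡ 1 and 1417 ≡ 1 (mod 4), so (13/1417) = +(1417/13).
Reduce top mod 13: now compute (0/13).
Top reduces to 0: gcd > 1, so the symbol is 0.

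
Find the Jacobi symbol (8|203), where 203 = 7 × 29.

Pull out 2^3: since 203 ≡ 3 (mod 8), (2/203) = -1, so (2/203)^3 = -1.
Reached (1/203) = 1. Collecting the sign flips along the way, the symbol is -1.

-1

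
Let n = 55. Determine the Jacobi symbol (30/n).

0

Pull out 2: since 55 ≡ 7 (mod 8), (2/55) = +1.
Reciprocity: 15 ≡ 3 and 55 ≡ 3 (mod 4), so (15/55) = −(55/15).
Reduce top mod 15: now compute (10/15).
Pull out 2: since 15 ≡ 7 (mod 8), (2/15) = +1.
Reciprocity: 5 ≡ 1 and 15 ≡ 3 (mod 4), so (5/15) = +(15/5).
Reduce top mod 5: now compute (0/5).
Top reduces to 0: gcd > 1, so the symbol is 0.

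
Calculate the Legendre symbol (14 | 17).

Pull out 2: since 17 ≡ 1 (mod 8), (2/17) = +1.
Reciprocity: 7 ≡ 3 and 17 ≡ 1 (mod 4), so (7/17) = +(17/7).
Reduce top mod 7: now compute (3/7).
Reciprocity: 3 ≡ 3 and 7 ≡ 3 (mod 4), so (3/7) = −(7/3).
Reduce top mod 3: now compute (1/3).
Reached (1/3) = 1. Collecting the sign flips along the way, the symbol is -1.

-1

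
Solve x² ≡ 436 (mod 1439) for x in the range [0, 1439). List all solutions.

402, 1037

Since 1439 ≡ 3 (mod 4), a square root of 436 is 436^((1439+1)/4) = 436^360 mod 1439.
Repeated squaring: 436^2≡148, 436^4≡319, 436^8≡1031, 436^16≡979, 436^32≡67, 436^64≡172, 436^128≡804, 436^256≡305 (mod 1439).
436^360 = 436^(256+64+32+8) ≡ 402 (mod 1439).
Check: 402² = 161604 ≡ 436 (mod 1439). The two roots are 402 and 1037.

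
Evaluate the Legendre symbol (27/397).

Euler's criterion: (27/397) ≡ 27^198 (mod 397).
27^2 ≡ 332 (mod 397)
27^4 ≡ 255 (mod 397)
27^8 ≡ 314 (mod 397)
27^16 ≡ 140 (mod 397)
27^32 ≡ 147 (mod 397)
27^64 ≡ 171 (mod 397)
27^128 ≡ 260 (mod 397)
27^198 = 27^(128+64+4+2) ≡ 1 (mod 397).
Result is 1, so (27/397) = 1.

1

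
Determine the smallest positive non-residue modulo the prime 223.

(2/223) = +1, so 2 is a residue.
(3/223) = −1, so 3 is the smallest positive non-residue mod 223.

3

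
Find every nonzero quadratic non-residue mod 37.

Square k = 1,…,18 (k and 37−k give the same square):
1²=1, 2²=4, 3²=9, 4²=16, 5²=25, 6²=36, 7²≡12, 8²≡27, 9²≡7, 10²≡26, 11²≡10, 12²≡33, 13²≡21, 14²≡11, 15²≡3, 16²≡34, 17²≡30, 18²≡28 (mod 37).
The residues are {1, 3, 4, 7, 9, 10, 11, 12, 16, 21, 25, 26, 27, 28, 30, 33, 34, 36}; the non-residues are the remaining 18 nonzero classes.

2,5,6,8,13,14,15,17,18,19,20,22,23,24,29,31,32,35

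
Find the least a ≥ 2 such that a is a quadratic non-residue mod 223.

(2/223) = +1, so 2 is a residue.
(3/223) = −1, so 3 is the smallest positive non-residue mod 223.

3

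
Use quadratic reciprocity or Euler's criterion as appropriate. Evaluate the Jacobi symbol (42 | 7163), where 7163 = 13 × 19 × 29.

1

Pull out 2: since 7163 ≡ 3 (mod 8), (2/7163) = -1.
Reciprocity: 21 ≡ 1 and 7163 ≡ 3 (mod 4), so (21/7163) = +(7163/21).
Reduce top mod 21: now compute (2/21).
Pull out 2: since 21 ≡ 5 (mod 8), (2/21) = -1.
Reached (1/21) = 1. Collecting the sign flips along the way, the symbol is +1.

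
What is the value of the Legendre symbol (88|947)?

Pull out 2^3: since 947 ≡ 3 (mod 8), (2/947) = -1, so (2/947)^3 = -1.
Reciprocity: 11 ≡ 3 and 947 ≡ 3 (mod 4), so (11/947) = −(947/11).
Reduce top mod 11: now compute (1/11).
Reached (1/11) = 1. Collecting the sign flips along the way, the symbol is +1.

1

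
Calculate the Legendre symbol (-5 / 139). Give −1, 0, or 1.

-1

First reduce: -5 ≡ 134 (mod 139).
Pull out 2: since 139 ≡ 3 (mod 8), (2/139) = -1.
Reciprocity: 67 ≡ 3 and 139 ≡ 3 (mod 4), so (67/139) = −(139/67).
Reduce top mod 67: now compute (5/67).
Reciprocity: 5 ≡ 1 and 67 ≡ 3 (mod 4), so (5/67) = +(67/5).
Reduce top mod 5: now compute (2/5).
Pull out 2: since 5 ≡ 5 (mod 8), (2/5) = -1.
Reached (1/5) = 1. Collecting the sign flips along the way, the symbol is -1.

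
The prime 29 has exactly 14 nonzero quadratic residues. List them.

1 4 5 6 7 9 13 16 20 22 23 24 25 28

Square k = 1,…,14 (k and 29−k give the same square):
1²=1, 2²=4, 3²=9, 4²=16, 5²=25, 6²≡7, 7²≡20, 8²≡6, 9²≡23, 10²≡13, 11²≡5, 12²≡28, 13²≡24, 14²≡22 (mod 29).
So the quadratic residues mod 29 are {1, 4, 5, 6, 7, 9, 13, 16, 20, 22, 23, 24, 25, 28}.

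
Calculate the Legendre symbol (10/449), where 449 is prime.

1

Pull out 2: since 449 ≡ 1 (mod 8), (2/449) = +1.
Reciprocity: 5 ≡ 1 and 449 ≡ 1 (mod 4), so (5/449) = +(449/5).
Reduce top mod 5: now compute (4/5).
Pull out 2^2: since 5 ≡ 5 (mod 8), (2/5) = -1, so (2/5)^2 = +1.
Reached (1/5) = 1. Collecting the sign flips along the way, the symbol is +1.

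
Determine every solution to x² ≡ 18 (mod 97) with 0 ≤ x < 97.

97 ≡ 1 (mod 4), so we find a root by search.
Trying successive values, 42² = 1764 ≡ 18 (mod 97). The other root is 97 − 42 = 55.

42, 55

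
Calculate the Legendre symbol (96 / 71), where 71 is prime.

Euler's criterion: (96/71) ≡ 25^35 (mod 71).
25^2 ≡ 57 (mod 71)
25^4 ≡ 54 (mod 71)
25^8 ≡ 5 (mod 71)
25^16 ≡ 25 (mod 71)
25^32 ≡ 57 (mod 71)
25^35 = 25^(32+2+1) ≡ 1 (mod 71).
Result is 1, so (96/71) = 1.

1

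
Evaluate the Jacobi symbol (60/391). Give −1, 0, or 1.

-1

Pull out 2^2: since 391 ≡ 7 (mod 8), (2/391) = +1, so (2/391)^2 = +1.
Reciprocity: 15 ≡ 3 and 391 ≡ 3 (mod 4), so (15/391) = −(391/15).
Reduce top mod 15: now compute (1/15).
Reached (1/15) = 1. Collecting the sign flips along the way, the symbol is -1.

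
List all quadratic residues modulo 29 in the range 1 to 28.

1,4,5,6,7,9,13,16,20,22,23,24,25,28

Square k = 1,…,14 (k and 29−k give the same square):
1²=1, 2²=4, 3²=9, 4²=16, 5²=25, 6²≡7, 7²≡20, 8²≡6, 9²≡23, 10²≡13, 11²≡5, 12²≡28, 13²≡24, 14²≡22 (mod 29).
So the quadratic residues mod 29 are {1, 4, 5, 6, 7, 9, 13, 16, 20, 22, 23, 24, 25, 28}.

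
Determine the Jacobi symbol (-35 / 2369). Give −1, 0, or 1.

-1

First reduce: -35 ≡ 2334 (mod 2369).
Pull out 2: since 2369 ≡ 1 (mod 8), (2/2369) = +1.
Reciprocity: 1167 ≡ 3 and 2369 ≡ 1 (mod 4), so (1167/2369) = +(2369/1167).
Reduce top mod 1167: now compute (35/1167).
Reciprocity: 35 ≡ 3 and 1167 ≡ 3 (mod 4), so (35/1167) = −(1167/35).
Reduce top mod 35: now compute (12/35).
Pull out 2^2: since 35 ≡ 3 (mod 8), (2/35) = -1, so (2/35)^2 = +1.
Reciprocity: 3 ≡ 3 and 35 ≡ 3 (mod 4), so (3/35) = −(35/3).
Reduce top mod 3: now compute (2/3).
Pull out 2: since 3 ≡ 3 (mod 8), (2/3) = -1.
Reached (1/3) = 1. Collecting the sign flips along the way, the symbol is -1.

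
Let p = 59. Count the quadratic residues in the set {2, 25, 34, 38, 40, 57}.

2

(2/59) = -1 → non-residue.
(25/59) = +1 → QR.
(34/59) = -1 → non-residue.
(38/59) = -1 → non-residue.
(40/59) = -1 → non-residue.
(57/59) = +1 → QR.
Total quadratic residues among the 6: 2.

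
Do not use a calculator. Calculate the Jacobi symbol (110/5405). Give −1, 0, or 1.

Pull out 2: since 5405 ≡ 5 (mod 8), (2/5405) = -1.
Reciprocity: 55 ≡ 3 and 5405 ≡ 1 (mod 4), so (55/5405) = +(5405/55).
Reduce top mod 55: now compute (15/55).
Reciprocity: 15 ≡ 3 and 55 ≡ 3 (mod 4), so (15/55) = −(55/15).
Reduce top mod 15: now compute (10/15).
Pull out 2: since 15 ≡ 7 (mod 8), (2/15) = +1.
Reciprocity: 5 ≡ 1 and 15 ≡ 3 (mod 4), so (5/15) = +(15/5).
Reduce top mod 5: now compute (0/5).
Top reduces to 0: gcd > 1, so the symbol is 0.

0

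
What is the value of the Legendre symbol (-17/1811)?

-1

First reduce: -17 ≡ 1794 (mod 1811).
Pull out 2: since 1811 ≡ 3 (mod 8), (2/1811) = -1.
Reciprocity: 897 ≡ 1 and 1811 ≡ 3 (mod 4), so (897/1811) = +(1811/897).
Reduce top mod 897: now compute (17/897).
Reciprocity: 17 ≡ 1 and 897 ≡ 1 (mod 4), so (17/897) = +(897/17).
Reduce top mod 17: now compute (13/17).
Reciprocity: 13 ≡ 1 and 17 ≡ 1 (mod 4), so (13/17) = +(17/13).
Reduce top mod 13: now compute (4/13).
Pull out 2^2: since 13 ≡ 5 (mod 8), (2/13) = -1, so (2/13)^2 = +1.
Reached (1/13) = 1. Collecting the sign flips along the way, the symbol is -1.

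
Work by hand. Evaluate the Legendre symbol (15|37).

Euler's criterion: (15/37) ≡ 15^18 (mod 37).
15^2 ≡ 3 (mod 37)
15^4 ≡ 9 (mod 37)
15^8 ≡ 7 (mod 37)
15^16 ≡ 12 (mod 37)
15^18 = 15^(16+2) ≡ 36 (mod 37).
Result is 36 ≡ −1, so (15/37) = −1.

-1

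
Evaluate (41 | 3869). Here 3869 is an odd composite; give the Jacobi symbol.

Reciprocity: 41 ≡ 1 and 3869 ≡ 1 (mod 4), so (41/3869) = +(3869/41).
Reduce top mod 41: now compute (15/41).
Reciprocity: 15 ≡ 3 and 41 ≡ 1 (mod 4), so (15/41) = +(41/15).
Reduce top mod 15: now compute (11/15).
Reciprocity: 11 ≡ 3 and 15 ≡ 3 (mod 4), so (11/15) = −(15/11).
Reduce top mod 11: now compute (4/11).
Pull out 2^2: since 11 ≡ 3 (mod 8), (2/11) = -1, so (2/11)^2 = +1.
Reached (1/11) = 1. Collecting the sign flips along the way, the symbol is -1.

-1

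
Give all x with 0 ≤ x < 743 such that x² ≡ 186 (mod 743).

371, 372

Since 743 ≡ 3 (mod 4), a square root of 186 is 186^((743+1)/4) = 186^186 mod 743.
Repeated squaring: 186^2≡418, 186^4≡119, 186^8≡44, 186^16≡450, 186^32≡404, 186^64≡499, 186^128≡96 (mod 743).
186^186 = 186^(128+32+16+8+2) ≡ 372 (mod 743).
Check: 372² = 138384 ≡ 186 (mod 743). The two roots are 371 and 372.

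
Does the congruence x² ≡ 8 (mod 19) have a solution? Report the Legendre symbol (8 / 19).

Euler's criterion: (8/19) ≡ 8^9 (mod 19).
8^2 ≡ 7 (mod 19)
8^4 ≡ 11 (mod 19)
8^8 ≡ 7 (mod 19)
8^9 = 8^(8+1) ≡ 18 (mod 19).
Result is 18 ≡ −1, so (8/19) = −1.

-1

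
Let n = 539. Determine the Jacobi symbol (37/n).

1

Reciprocity: 37 ≡ 1 and 539 ≡ 3 (mod 4), so (37/539) = +(539/37).
Reduce top mod 37: now compute (21/37).
Reciprocity: 21 ≡ 1 and 37 ≡ 1 (mod 4), so (21/37) = +(37/21).
Reduce top mod 21: now compute (16/21).
Pull out 2^4: since 21 ≡ 5 (mod 8), (2/21) = -1, so (2/21)^4 = +1.
Reached (1/21) = 1. Collecting the sign flips along the way, the symbol is +1.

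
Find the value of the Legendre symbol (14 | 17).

-1

Euler's criterion: (14/17) ≡ 14^8 (mod 17).
14^2 ≡ 9 (mod 17)
14^4 ≡ 13 (mod 17)
14^8 ≡ 16 (mod 17)
14^8 = 14^(8) ≡ 16 (mod 17).
Result is 16 ≡ −1, so (14/17) = −1.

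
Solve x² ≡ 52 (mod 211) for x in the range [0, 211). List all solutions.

91, 120

Since 211 ≡ 3 (mod 4), a square root of 52 is 52^((211+1)/4) = 52^53 mod 211.
Repeated squaring: 52^2≡172, 52^4≡44, 52^8≡37, 52^16≡103, 52^32≡59 (mod 211).
52^53 = 52^(32+16+4+1) ≡ 120 (mod 211).
Check: 120² = 14400 ≡ 52 (mod 211). The two roots are 91 and 120.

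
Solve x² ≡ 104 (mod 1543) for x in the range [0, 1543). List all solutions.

Since 1543 ≡ 3 (mod 4), a square root of 104 is 104^((1543+1)/4) = 104^386 mod 1543.
Repeated squaring: 104^2≡15, 104^4≡225, 104^8≡1249, 104^16≡28, 104^32≡784, 104^64≡542, 104^128≡594, 104^256≡1032 (mod 1543).
104^386 = 104^(256+128+2) ≡ 383 (mod 1543).
Check: 383² = 146689 ≡ 104 (mod 1543). The two roots are 383 and 1160.

383, 1160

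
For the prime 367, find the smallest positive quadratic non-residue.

3

(2/367) = +1, so 2 is a residue.
(3/367) = −1, so 3 is the smallest positive non-residue mod 367.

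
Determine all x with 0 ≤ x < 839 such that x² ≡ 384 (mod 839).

Since 839 ≡ 3 (mod 4), a square root of 384 is 384^((839+1)/4) = 384^210 mod 839.
Repeated squaring: 384^2≡631, 384^4≡475, 384^8≡773, 384^16≡161, 384^32≡751, 384^64≡193, 384^128≡333 (mod 839).
384^210 = 384^(128+64+16+2) ≡ 283 (mod 839).
Check: 283² = 80089 ≡ 384 (mod 839). The two roots are 283 and 556.

283, 556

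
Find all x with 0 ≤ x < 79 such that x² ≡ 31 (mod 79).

Since 79 ≡ 3 (mod 4), a square root of 31 is 31^((79+1)/4) = 31^20 mod 79.
Repeated squaring: 31^2≡13, 31^4≡11, 31^8≡42, 31^16≡26 (mod 79).
31^20 = 31^(16+4) ≡ 49 (mod 79).
Check: 49² = 2401 ≡ 31 (mod 79). The two roots are 30 and 49.

30, 49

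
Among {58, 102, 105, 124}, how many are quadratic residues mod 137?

1

(58/137) = -1 → non-residue.
(102/137) = -1 → non-residue.
(105/137) = +1 → QR.
(124/137) = -1 → non-residue.
Total quadratic residues among the 4: 1.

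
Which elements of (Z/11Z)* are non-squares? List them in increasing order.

2,6,7,8,10

Square k = 1,…,5 (k and 11−k give the same square):
1²=1, 2²=4, 3²=9, 4²≡5, 5²≡3 (mod 11).
The residues are {1, 3, 4, 5, 9}; the non-residues are the remaining 5 nonzero classes.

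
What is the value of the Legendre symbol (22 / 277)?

1

Pull out 2: since 277 ≡ 5 (mod 8), (2/277) = -1.
Reciprocity: 11 ≡ 3 and 277 ≡ 1 (mod 4), so (11/277) = +(277/11).
Reduce top mod 11: now compute (2/11).
Pull out 2: since 11 ≡ 3 (mod 8), (2/11) = -1.
Reached (1/11) = 1. Collecting the sign flips along the way, the symbol is +1.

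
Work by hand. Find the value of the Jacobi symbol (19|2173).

1

Reciprocity: 19 ≡ 3 and 2173 ≡ 1 (mod 4), so (19/2173) = +(2173/19).
Reduce top mod 19: now compute (7/19).
Reciprocity: 7 ≡ 3 and 19 ≡ 3 (mod 4), so (7/19) = −(19/7).
Reduce top mod 7: now compute (5/7).
Reciprocity: 5 ≡ 1 and 7 ≡ 3 (mod 4), so (5/7) = +(7/5).
Reduce top mod 5: now compute (2/5).
Pull out 2: since 5 ≡ 5 (mod 8), (2/5) = -1.
Reached (1/5) = 1. Collecting the sign flips along the way, the symbol is +1.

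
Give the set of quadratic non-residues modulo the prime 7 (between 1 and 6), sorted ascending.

Square k = 1,…,3 (k and 7−k give the same square):
1²=1, 2²=4, 3²≡2 (mod 7).
The residues are {1, 2, 4}; the non-residues are the remaining 3 nonzero classes.

3, 5, 6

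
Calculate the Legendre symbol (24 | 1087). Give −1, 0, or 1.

Euler's criterion: (24/1087) ≡ 24^543 (mod 1087).
24^2 ≡ 576 (mod 1087)
24^4 ≡ 241 (mod 1087)
24^8 ≡ 470 (mod 1087)
24^16 ≡ 239 (mod 1087)
24^32 ≡ 597 (mod 1087)
24^64 ≡ 960 (mod 1087)
24^128 ≡ 911 (mod 1087)
24^256 ≡ 540 (mod 1087)
24^512 ≡ 284 (mod 1087)
24^543 = 24^(512+16+8+4+2+1) ≡ 1086 (mod 1087).
Result is 1086 ≡ −1, so (24/1087) = −1.

-1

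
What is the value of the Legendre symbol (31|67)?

Reciprocity: 31 ≡ 3 and 67 ≡ 3 (mod 4), so (31/67) = −(67/31).
Reduce top mod 31: now compute (5/31).
Reciprocity: 5 ≡ 1 and 31 ≡ 3 (mod 4), so (5/31) = +(31/5).
Reduce top mod 5: now compute (1/5).
Reached (1/5) = 1. Collecting the sign flips along the way, the symbol is -1.

-1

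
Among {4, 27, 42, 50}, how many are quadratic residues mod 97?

3

(4/97) = +1 → QR.
(27/97) = +1 → QR.
(42/97) = -1 → non-residue.
(50/97) = +1 → QR.
Total quadratic residues among the 4: 3.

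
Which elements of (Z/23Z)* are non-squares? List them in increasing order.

5, 7, 10, 11, 14, 15, 17, 19, 20, 21, 22

Square k = 1,…,11 (k and 23−k give the same square):
1²=1, 2²=4, 3²=9, 4²=16, 5²≡2, 6²≡13, 7²≡3, 8²≡18, 9²≡12, 10²≡8, 11²≡6 (mod 23).
The residues are {1, 2, 3, 4, 6, 8, 9, 12, 13, 16, 18}; the non-residues are the remaining 11 nonzero classes.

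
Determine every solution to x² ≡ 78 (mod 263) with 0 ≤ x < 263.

Since 263 ≡ 3 (mod 4), a square root of 78 is 78^((263+1)/4) = 78^66 mod 263.
Repeated squaring: 78^2≡35, 78^4≡173, 78^8≡210, 78^16≡179, 78^32≡218, 78^64≡184 (mod 263).
78^66 = 78^(64+2) ≡ 128 (mod 263).
Check: 128² = 16384 ≡ 78 (mod 263). The two roots are 128 and 135.

128, 135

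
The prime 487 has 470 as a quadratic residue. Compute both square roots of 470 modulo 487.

38, 449

Since 487 ≡ 3 (mod 4), a square root of 470 is 470^((487+1)/4) = 470^122 mod 487.
Repeated squaring: 470^2≡289, 470^4≡244, 470^8≡122, 470^16≡274, 470^32≡78, 470^64≡240 (mod 487).
470^122 = 470^(64+32+16+8+2) ≡ 38 (mod 487).
Check: 38² = 1444 ≡ 470 (mod 487). The two roots are 38 and 449.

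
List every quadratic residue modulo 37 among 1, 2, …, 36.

Square k = 1,…,18 (k and 37−k give the same square):
1²=1, 2²=4, 3²=9, 4²=16, 5²=25, 6²=36, 7²≡12, 8²≡27, 9²≡7, 10²≡26, 11²≡10, 12²≡33, 13²≡21, 14²≡11, 15²≡3, 16²≡34, 17²≡30, 18²≡28 (mod 37).
So the quadratic residues mod 37 are {1, 3, 4, 7, 9, 10, 11, 12, 16, 21, 25, 26, 27, 28, 30, 33, 34, 36}.

1,3,4,7,9,10,11,12,16,21,25,26,27,28,30,33,34,36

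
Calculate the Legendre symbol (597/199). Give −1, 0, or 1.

0

First reduce: 597 ≡ 0 (mod 199).
Top reduces to 0: gcd > 1, so the symbol is 0.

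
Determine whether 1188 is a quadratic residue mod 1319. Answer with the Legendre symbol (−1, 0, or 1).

1

Pull out 2^2: since 1319 ≡ 7 (mod 8), (2/1319) = +1, so (2/1319)^2 = +1.
Reciprocity: 297 ≡ 1 and 1319 ≡ 3 (mod 4), so (297/1319) = +(1319/297).
Reduce top mod 297: now compute (131/297).
Reciprocity: 131 ≡ 3 and 297 ≡ 1 (mod 4), so (131/297) = +(297/131).
Reduce top mod 131: now compute (35/131).
Reciprocity: 35 ≡ 3 and 131 ≡ 3 (mod 4), so (35/131) = −(131/35).
Reduce top mod 35: now compute (26/35).
Pull out 2: since 35 ≡ 3 (mod 8), (2/35) = -1.
Reciprocity: 13 ≡ 1 and 35 ≡ 3 (mod 4), so (13/35) = +(35/13).
Reduce top mod 13: now compute (9/13).
Reciprocity: 9 ≡ 1 and 13 ≡ 1 (mod 4), so (9/13) = +(13/9).
Reduce top mod 9: now compute (4/9).
Pull out 2^2: since 9 ≡ 1 (mod 8), (2/9) = +1, so (2/9)^2 = +1.
Reached (1/9) = 1. Collecting the sign flips along the way, the symbol is +1.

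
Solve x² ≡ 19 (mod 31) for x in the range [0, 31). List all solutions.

Since 31 ≡ 3 (mod 4), a square root of 19 is 19^((31+1)/4) = 19^8 mod 31.
Repeated squaring: 19^2≡20, 19^4≡28, 19^8≡9 (mod 31).
19^8 = 19^(8) ≡ 9 (mod 31).
Check: 9² = 81 ≡ 19 (mod 31). The two roots are 9 and 22.

9, 22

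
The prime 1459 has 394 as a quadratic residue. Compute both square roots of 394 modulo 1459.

257, 1202

Since 1459 ≡ 3 (mod 4), a square root of 394 is 394^((1459+1)/4) = 394^365 mod 1459.
Repeated squaring: 394^2≡582, 394^4≡236, 394^8≡254, 394^16≡320, 394^32≡270, 394^64≡1409, 394^128≡1041, 394^256≡1103 (mod 1459).
394^365 = 394^(256+64+32+8+4+1) ≡ 1202 (mod 1459).
Check: 1202² = 1444804 ≡ 394 (mod 1459). The two roots are 257 and 1202.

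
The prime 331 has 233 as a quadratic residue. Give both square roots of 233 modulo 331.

137, 194

Since 331 ≡ 3 (mod 4), a square root of 233 is 233^((331+1)/4) = 233^83 mod 331.
Repeated squaring: 233^2≡5, 233^4≡25, 233^8≡294, 233^16≡45, 233^32≡39, 233^64≡197 (mod 331).
233^83 = 233^(64+16+2+1) ≡ 194 (mod 331).
Check: 194² = 37636 ≡ 233 (mod 331). The two roots are 137 and 194.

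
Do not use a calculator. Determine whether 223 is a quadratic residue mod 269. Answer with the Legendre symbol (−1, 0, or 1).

Reciprocity: 223 ≡ 3 and 269 ≡ 1 (mod 4), so (223/269) = +(269/223).
Reduce top mod 223: now compute (46/223).
Pull out 2: since 223 ≡ 7 (mod 8), (2/223) = +1.
Reciprocity: 23 ≡ 3 and 223 ≡ 3 (mod 4), so (23/223) = −(223/23).
Reduce top mod 23: now compute (16/23).
Pull out 2^4: since 23 ≡ 7 (mod 8), (2/23) = +1, so (2/23)^4 = +1.
Reached (1/23) = 1. Collecting the sign flips along the way, the symbol is -1.

-1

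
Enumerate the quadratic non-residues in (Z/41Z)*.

Square k = 1,…,20 (k and 41−k give the same square):
1²=1, 2²=4, 3²=9, 4²=16, 5²=25, 6²=36, 7²≡8, 8²≡23, 9²≡40, 10²≡18, 11²≡39, 12²≡21, 13²≡5, 14²≡32, 15²≡20, 16²≡10, 17²≡2, 18²≡37, 19²≡33, 20²≡31 (mod 41).
The residues are {1, 2, 4, 5, 8, 9, 10, 16, 18, 20, 21, 23, 25, 31, 32, 33, 36, 37, 39, 40}; the non-residues are the remaining 20 nonzero classes.

3,6,7,11,12,13,14,15,17,19,22,24,26,27,28,29,30,34,35,38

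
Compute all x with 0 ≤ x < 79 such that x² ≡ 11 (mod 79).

Since 79 ≡ 3 (mod 4), a square root of 11 is 11^((79+1)/4) = 11^20 mod 79.
Repeated squaring: 11^2≡42, 11^4≡26, 11^8≡44, 11^16≡40 (mod 79).
11^20 = 11^(16+4) ≡ 13 (mod 79).
Check: 13² = 169 ≡ 11 (mod 79). The two roots are 13 and 66.

13, 66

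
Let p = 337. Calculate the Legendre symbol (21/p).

Euler's criterion: (21/337) ≡ 21^168 (mod 337).
21^2 ≡ 104 (mod 337)
21^4 ≡ 32 (mod 337)
21^8 ≡ 13 (mod 337)
21^16 ≡ 169 (mod 337)
21^32 ≡ 253 (mod 337)
21^64 ≡ 316 (mod 337)
21^128 ≡ 104 (mod 337)
21^168 = 21^(128+32+8) ≡ 1 (mod 337).
Result is 1, so (21/337) = 1.

1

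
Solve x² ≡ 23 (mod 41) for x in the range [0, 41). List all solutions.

8, 33

41 ≡ 1 (mod 4), so we find a root by search.
Trying successive values, 8² = 64 ≡ 23 (mod 41). The other root is 41 − 8 = 33.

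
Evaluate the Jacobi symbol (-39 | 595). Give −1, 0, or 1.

1

First reduce: -39 ≡ 556 (mod 595).
Pull out 2^2: since 595 ≡ 3 (mod 8), (2/595) = -1, so (2/595)^2 = +1.
Reciprocity: 139 ≡ 3 and 595 ≡ 3 (mod 4), so (139/595) = −(595/139).
Reduce top mod 139: now compute (39/139).
Reciprocity: 39 ≡ 3 and 139 ≡ 3 (mod 4), so (39/139) = −(139/39).
Reduce top mod 39: now compute (22/39).
Pull out 2: since 39 ≡ 7 (mod 8), (2/39) = +1.
Reciprocity: 11 ≡ 3 and 39 ≡ 3 (mod 4), so (11/39) = −(39/11).
Reduce top mod 11: now compute (6/11).
Pull out 2: since 11 ≡ 3 (mod 8), (2/11) = -1.
Reciprocity: 3 ≡ 3 and 11 ≡ 3 (mod 4), so (3/11) = −(11/3).
Reduce top mod 3: now compute (2/3).
Pull out 2: since 3 ≡ 3 (mod 8), (2/3) = -1.
Reached (1/3) = 1. Collecting the sign flips along the way, the symbol is +1.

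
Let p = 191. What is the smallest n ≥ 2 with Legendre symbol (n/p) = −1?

(2/191) = +1, so 2 is a residue.
(3/191) = +1, so 3 is a residue.
(4/191) = +1, so 4 is a residue.
(5/191) = +1, so 5 is a residue.
(6/191) = +1, so 6 is a residue.
(7/191) = −1, so 7 is the smallest positive non-residue mod 191.

7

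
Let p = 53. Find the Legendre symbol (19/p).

Reciprocity: 19 ≡ 3 and 53 ≡ 1 (mod 4), so (19/53) = +(53/19).
Reduce top mod 19: now compute (15/19).
Reciprocity: 15 ≡ 3 and 19 ≡ 3 (mod 4), so (15/19) = −(19/15).
Reduce top mod 15: now compute (4/15).
Pull out 2^2: since 15 ≡ 7 (mod 8), (2/15) = +1, so (2/15)^2 = +1.
Reached (1/15) = 1. Collecting the sign flips along the way, the symbol is -1.

-1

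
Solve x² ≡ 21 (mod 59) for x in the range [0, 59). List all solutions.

Since 59 ≡ 3 (mod 4), a square root of 21 is 21^((59+1)/4) = 21^15 mod 59.
Repeated squaring: 21^2≡28, 21^4≡17, 21^8≡53 (mod 59).
21^15 = 21^(8+4+2+1) ≡ 27 (mod 59).
Check: 27² = 729 ≡ 21 (mod 59). The two roots are 27 and 32.

27, 32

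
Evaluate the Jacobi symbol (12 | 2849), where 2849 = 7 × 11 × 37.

Pull out 2^2: since 2849 ≡ 1 (mod 8), (2/2849) = +1, so (2/2849)^2 = +1.
Reciprocity: 3 ≡ 3 and 2849 ≡ 1 (mod 4), so (3/2849) = +(2849/3).
Reduce top mod 3: now compute (2/3).
Pull out 2: since 3 ≡ 3 (mod 8), (2/3) = -1.
Reached (1/3) = 1. Collecting the sign flips along the way, the symbol is -1.

-1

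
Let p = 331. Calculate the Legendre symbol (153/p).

1

Euler's criterion: (153/331) ≡ 153^165 (mod 331).
153^2 ≡ 239 (mod 331)
153^4 ≡ 189 (mod 331)
153^8 ≡ 304 (mod 331)
153^16 ≡ 67 (mod 331)
153^32 ≡ 186 (mod 331)
153^64 ≡ 172 (mod 331)
153^128 ≡ 125 (mod 331)
153^165 = 153^(128+32+4+1) ≡ 1 (mod 331).
Result is 1, so (153/331) = 1.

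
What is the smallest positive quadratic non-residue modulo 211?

2

(2/211) = −1, so 2 is the smallest positive non-residue mod 211.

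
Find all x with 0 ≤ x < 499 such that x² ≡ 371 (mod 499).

37, 462

Since 499 ≡ 3 (mod 4), a square root of 371 is 371^((499+1)/4) = 371^125 mod 499.
Repeated squaring: 371^2≡416, 371^4≡402, 371^8≡427, 371^16≡194, 371^32≡211, 371^64≡110 (mod 499).
371^125 = 371^(64+32+16+8+4+1) ≡ 462 (mod 499).
Check: 462² = 213444 ≡ 371 (mod 499). The two roots are 37 and 462.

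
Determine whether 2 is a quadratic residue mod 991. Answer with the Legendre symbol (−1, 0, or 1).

Euler's criterion: (2/991) ≡ 2^495 (mod 991).
2^2 ≡ 4 (mod 991)
2^4 ≡ 16 (mod 991)
2^8 ≡ 256 (mod 991)
2^16 ≡ 130 (mod 991)
2^32 ≡ 53 (mod 991)
2^64 ≡ 827 (mod 991)
2^128 ≡ 139 (mod 991)
2^256 ≡ 492 (mod 991)
2^495 = 2^(256+128+64+32+8+4+2+1) ≡ 1 (mod 991).
Result is 1, so (2/991) = 1.

1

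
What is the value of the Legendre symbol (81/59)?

1

First reduce: 81 ≡ 22 (mod 59).
Pull out 2: since 59 ≡ 3 (mod 8), (2/59) = -1.
Reciprocity: 11 ≡ 3 and 59 ≡ 3 (mod 4), so (11/59) = −(59/11).
Reduce top mod 11: now compute (4/11).
Pull out 2^2: since 11 ≡ 3 (mod 8), (2/11) = -1, so (2/11)^2 = +1.
Reached (1/11) = 1. Collecting the sign flips along the way, the symbol is +1.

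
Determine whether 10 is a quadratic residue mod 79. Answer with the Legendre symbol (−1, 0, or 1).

1

Pull out 2: since 79 ≡ 7 (mod 8), (2/79) = +1.
Reciprocity: 5 ≡ 1 and 79 ≡ 3 (mod 4), so (5/79) = +(79/5).
Reduce top mod 5: now compute (4/5).
Pull out 2^2: since 5 ≡ 5 (mod 8), (2/5) = -1, so (2/5)^2 = +1.
Reached (1/5) = 1. Collecting the sign flips along the way, the symbol is +1.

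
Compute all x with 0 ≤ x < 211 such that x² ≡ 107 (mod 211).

23, 188

Since 211 ≡ 3 (mod 4), a square root of 107 is 107^((211+1)/4) = 107^53 mod 211.
Repeated squaring: 107^2≡55, 107^4≡71, 107^8≡188, 107^16≡107, 107^32≡55 (mod 211).
107^53 = 107^(32+16+4+1) ≡ 188 (mod 211).
Check: 188² = 35344 ≡ 107 (mod 211). The two roots are 23 and 188.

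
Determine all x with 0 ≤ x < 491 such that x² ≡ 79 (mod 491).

55, 436

Since 491 ≡ 3 (mod 4), a square root of 79 is 79^((491+1)/4) = 79^123 mod 491.
Repeated squaring: 79^2≡349, 79^4≡33, 79^8≡107, 79^16≡156, 79^32≡277, 79^64≡133 (mod 491).
79^123 = 79^(64+32+16+8+2+1) ≡ 55 (mod 491).
Check: 55² = 3025 ≡ 79 (mod 491). The two roots are 55 and 436.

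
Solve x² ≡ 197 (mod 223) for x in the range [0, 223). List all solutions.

Since 223 ≡ 3 (mod 4), a square root of 197 is 197^((223+1)/4) = 197^56 mod 223.
Repeated squaring: 197^2≡7, 197^4≡49, 197^8≡171, 197^16≡28, 197^32≡115 (mod 223).
197^56 = 197^(32+16+8) ≡ 33 (mod 223).
Check: 33² = 1089 ≡ 197 (mod 223). The two roots are 33 and 190.

33, 190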